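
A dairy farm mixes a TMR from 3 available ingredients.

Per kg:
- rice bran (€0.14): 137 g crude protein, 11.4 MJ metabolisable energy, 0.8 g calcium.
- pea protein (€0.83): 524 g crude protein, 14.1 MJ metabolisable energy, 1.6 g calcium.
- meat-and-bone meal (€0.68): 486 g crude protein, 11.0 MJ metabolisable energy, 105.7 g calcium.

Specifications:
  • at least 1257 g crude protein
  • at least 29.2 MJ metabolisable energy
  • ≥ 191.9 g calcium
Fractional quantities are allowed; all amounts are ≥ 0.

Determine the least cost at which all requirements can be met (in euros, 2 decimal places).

€1.61

Let x1 = kg of rice bran, x2 = kg of pea protein, x3 = kg of meat-and-bone meal.
Minimise 0.14x1 + 0.83x2 + 0.68x3 s.t.:
  137x1 + 524x2 + 486x3 ≥ 1257   (crude protein)
  11.4x1 + 14.1x2 + 11x3 ≥ 29.2   (metabolisable energy)
  0.8x1 + 1.6x2 + 105.7x3 ≥ 191.9   (calcium)
  x1, x2, x3 ≥ 0.
The optimal basis is {rice bran, meat-and-bone meal}; pea protein drops out. The crude protein and calcium requirements are met with equality.
Optimal quantities: rice bran = 2.81 kg, meat-and-bone meal = 1.794 kg.
Hence cost = 0.14·2.81 + 0.68·1.794 = €1.6133.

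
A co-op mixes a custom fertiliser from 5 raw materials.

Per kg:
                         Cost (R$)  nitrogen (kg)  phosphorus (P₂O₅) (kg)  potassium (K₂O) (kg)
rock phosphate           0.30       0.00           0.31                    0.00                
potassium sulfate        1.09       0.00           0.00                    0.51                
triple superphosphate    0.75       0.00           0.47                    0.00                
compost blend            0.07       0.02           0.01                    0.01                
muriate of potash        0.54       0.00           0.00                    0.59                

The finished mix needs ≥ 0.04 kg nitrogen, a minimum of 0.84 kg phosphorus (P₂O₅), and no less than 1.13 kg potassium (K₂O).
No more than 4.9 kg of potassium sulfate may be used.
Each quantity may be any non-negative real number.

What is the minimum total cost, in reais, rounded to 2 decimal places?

R$1.95

Treat it as an LP. Let x1 = kg of rock phosphate, x2 = kg of potassium sulfate, x3 = kg of triple superphosphate, x4 = kg of compost blend, x5 = kg of muriate of potash.
Minimize 0.3x1 + 1.09x2 + 0.75x3 + 0.07x4 + 0.54x5 s.t.:
  0.02x4 ≥ 0.04   (nitrogen)
  0.31x1 + 0.47x3 + 0.01x4 ≥ 0.84   (phosphorus (P₂O₅))
  0.51x2 + 0.01x4 + 0.59x5 ≥ 1.13   (potassium (K₂O))
  x2 ≤ 4.9
  x1, x2, x3, x4, x5 ≥ 0.
The optimal basis is {rock phosphate, compost blend, muriate of potash}; potassium sulfate, triple superphosphate drop out. There the nitrogen, phosphorus (P₂O₅), potassium (K₂O) constraints are tight.
Solving gives x1 = 2.645, x4 = 2, x5 = 1.881.
Total cost: 0.3·2.645 + 0.07·2 + 0.54·1.881 = 1.9492.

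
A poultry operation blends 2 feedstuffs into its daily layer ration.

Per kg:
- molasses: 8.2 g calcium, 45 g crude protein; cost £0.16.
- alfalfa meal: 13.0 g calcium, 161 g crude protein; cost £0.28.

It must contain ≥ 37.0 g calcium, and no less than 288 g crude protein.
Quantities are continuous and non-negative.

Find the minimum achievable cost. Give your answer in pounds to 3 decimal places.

This is a linear program. Let x1 = kg of molasses, x2 = kg of alfalfa meal.
Minimise 0.16x1 + 0.28x2 subject to:
  8.2x1 + 13x2 ≥ 37   (calcium)
  45x1 + 161x2 ≥ 288   (crude protein)
  x1, x2 ≥ 0.
Both inputs are positive at the optimum. The calcium and crude protein requirements are met with equality.
So molasses = 3.01 kg, alfalfa meal = 0.9475 kg.
Cost = 0.16·3.01 + 0.28·0.9475 = 0.74690.

£0.747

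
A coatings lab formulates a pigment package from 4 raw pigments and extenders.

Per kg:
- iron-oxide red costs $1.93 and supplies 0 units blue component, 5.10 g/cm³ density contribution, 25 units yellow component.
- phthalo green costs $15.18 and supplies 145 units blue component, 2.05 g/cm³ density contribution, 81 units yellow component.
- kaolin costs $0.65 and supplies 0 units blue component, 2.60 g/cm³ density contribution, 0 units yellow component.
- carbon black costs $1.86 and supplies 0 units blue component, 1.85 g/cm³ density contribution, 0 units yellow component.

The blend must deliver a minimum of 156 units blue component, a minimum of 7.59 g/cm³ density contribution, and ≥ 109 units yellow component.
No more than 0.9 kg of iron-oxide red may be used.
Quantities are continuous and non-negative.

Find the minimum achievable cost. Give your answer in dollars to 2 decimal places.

$18.25

Let x1 = kg of iron-oxide red, x2 = kg of phthalo green, x3 = kg of kaolin, x4 = kg of carbon black.
Minimize 1.93x1 + 15.18x2 + 0.65x3 + 1.86x4 with:
  145x2 ≥ 156   (blue component)
  5.1x1 + 2.05x2 + 2.6x3 + 1.85x4 ≥ 7.59   (density contribution)
  25x1 + 81x2 ≥ 109   (yellow component)
  x1 ≤ 0.9
  x1, x2, x3, x4 ≥ 0.
At the optimum only iron-oxide red, phthalo green, kaolin are positive (carbon black = 0). Binding constraints: blue component, density contribution, yellow component.
That vertex is x1 = 0.8742, x2 = 1.076, x3 = 0.3562.
Total cost: 1.93·0.8742 + 15.18·1.076 + 0.65·0.3562 = 18.2524.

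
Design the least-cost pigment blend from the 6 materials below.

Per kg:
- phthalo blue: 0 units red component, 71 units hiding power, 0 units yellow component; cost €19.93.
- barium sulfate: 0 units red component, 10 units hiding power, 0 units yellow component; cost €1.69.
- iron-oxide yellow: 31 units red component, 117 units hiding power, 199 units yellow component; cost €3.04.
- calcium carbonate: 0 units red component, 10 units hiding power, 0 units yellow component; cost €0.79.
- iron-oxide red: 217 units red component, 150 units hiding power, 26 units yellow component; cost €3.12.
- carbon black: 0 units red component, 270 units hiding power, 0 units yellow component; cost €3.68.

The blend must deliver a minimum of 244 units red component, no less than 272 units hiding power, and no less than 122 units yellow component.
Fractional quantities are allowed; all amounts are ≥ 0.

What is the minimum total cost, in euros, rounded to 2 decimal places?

Set it up as a linear program. Let x1 = kg of phthalo blue, x2 = kg of barium sulfate, x3 = kg of iron-oxide yellow, x4 = kg of calcium carbonate, x5 = kg of iron-oxide red, x6 = kg of carbon black.
Minimize 19.93x1 + 1.69x2 + 3.04x3 + 0.79x4 + 3.12x5 + 3.68x6 s.t.:
  31x3 + 217x5 ≥ 244   (red component)
  71x1 + 10x2 + 117x3 + 10x4 + 150x5 + 270x6 ≥ 272   (hiding power)
  199x3 + 26x5 ≥ 122   (yellow component)
  x1, x2, x3, x4, x5, x6 ≥ 0.
The minimum-cost mix takes nothing from phthalo blue, barium sulfate, calcium carbonate — only iron-oxide yellow, iron-oxide red, carbon black. The red component, hiding power, yellow component requirements are met with equality.
That vertex is x3 = 0.475, x5 = 1.057, x6 = 0.2146.
Hence cost = 3.04·0.475 + 3.12·1.057 + 3.68·0.2146 = €5.5316.

€5.53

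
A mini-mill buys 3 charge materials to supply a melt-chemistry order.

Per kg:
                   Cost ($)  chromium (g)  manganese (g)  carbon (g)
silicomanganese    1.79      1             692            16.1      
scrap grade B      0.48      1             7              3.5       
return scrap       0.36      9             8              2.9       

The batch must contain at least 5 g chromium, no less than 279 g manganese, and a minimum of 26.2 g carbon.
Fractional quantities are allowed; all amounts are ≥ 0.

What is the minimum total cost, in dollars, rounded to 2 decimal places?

$2.93

Let x1 = kg of silicomanganese, x2 = kg of scrap grade B, x3 = kg of return scrap.
min 1.79x1 + 0.48x2 + 0.36x3 s.t.:
  1x1 + 1x2 + 9x3 ≥ 5   (chromium)
  692x1 + 7x2 + 8x3 ≥ 279   (manganese)
  16.1x1 + 3.5x2 + 2.9x3 ≥ 26.2   (carbon)
  x1, x2, x3 ≥ 0.
At the optimum only silicomanganese, return scrap are positive (scrap grade B = 0). Binding constraints: chromium and carbon.
That vertex is x1 = 1.558, x3 = 0.3824.
Cost = 1.79·1.558 + 0.36·0.3824 = 2.9265.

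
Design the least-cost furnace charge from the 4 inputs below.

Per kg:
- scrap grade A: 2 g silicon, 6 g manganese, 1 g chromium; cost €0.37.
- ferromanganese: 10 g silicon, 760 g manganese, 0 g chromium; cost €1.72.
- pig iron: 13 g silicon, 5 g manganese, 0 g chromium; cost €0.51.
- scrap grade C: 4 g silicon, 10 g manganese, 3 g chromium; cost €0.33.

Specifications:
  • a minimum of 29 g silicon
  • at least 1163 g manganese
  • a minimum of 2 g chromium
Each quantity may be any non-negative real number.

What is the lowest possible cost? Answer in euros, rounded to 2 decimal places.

Let x1 = kg of scrap grade A, x2 = kg of ferromanganese, x3 = kg of pig iron, x4 = kg of scrap grade C.
Minimise 0.37x1 + 1.72x2 + 0.51x3 + 0.33x4 with:
  2x1 + 10x2 + 13x3 + 4x4 ≥ 29   (silicon)
  6x1 + 760x2 + 5x3 + 10x4 ≥ 1163   (manganese)
  1x1 + 3x4 ≥ 2   (chromium)
  x1, x2, x3, x4 ≥ 0.
The optimal basis is {ferromanganese, pig iron, scrap grade C}; scrap grade A drops out. The silicon, manganese, chromium requirements are met with equality.
So ferromanganese = 1.516 kg, pig iron = 0.8596 kg, scrap grade C = 0.6667 kg.
Cost = 1.72·1.516 + 0.51·0.8596 + 0.33·0.6667 = 3.2659.

€3.27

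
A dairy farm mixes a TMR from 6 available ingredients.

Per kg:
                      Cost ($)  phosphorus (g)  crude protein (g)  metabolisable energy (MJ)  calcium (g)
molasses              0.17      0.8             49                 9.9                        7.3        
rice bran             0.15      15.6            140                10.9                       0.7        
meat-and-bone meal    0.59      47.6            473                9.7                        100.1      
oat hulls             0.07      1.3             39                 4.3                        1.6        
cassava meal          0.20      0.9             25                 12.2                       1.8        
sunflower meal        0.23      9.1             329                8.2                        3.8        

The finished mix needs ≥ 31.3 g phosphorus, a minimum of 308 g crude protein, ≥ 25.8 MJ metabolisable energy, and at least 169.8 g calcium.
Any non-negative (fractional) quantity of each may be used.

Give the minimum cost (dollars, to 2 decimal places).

Let x1 = kg of molasses, x2 = kg of rice bran, x3 = kg of meat-and-bone meal, x4 = kg of oat hulls, x5 = kg of cassava meal, x6 = kg of sunflower meal.
Minimize 0.17x1 + 0.15x2 + 0.59x3 + 0.07x4 + 0.2x5 + 0.23x6 s.t.:
  0.8x1 + 15.6x2 + 47.6x3 + 1.3x4 + 0.9x5 + 9.1x6 ≥ 31.3   (phosphorus)
  49x1 + 140x2 + 473x3 + 39x4 + 25x5 + 329x6 ≥ 308   (crude protein)
  9.9x1 + 10.9x2 + 9.7x3 + 4.3x4 + 12.2x5 + 8.2x6 ≥ 25.8   (metabolisable energy)
  7.3x1 + 0.7x2 + 100.1x3 + 1.6x4 + 1.8x5 + 3.8x6 ≥ 169.8   (calcium)
  x1, x2, x3, x4, x5, x6 ≥ 0.
At the optimum only rice bran, meat-and-bone meal are positive (molasses, oat hulls, cassava meal, sunflower meal = 0). Binding constraints: metabolisable energy and calcium.
Solving gives x2 = 0.8628, x3 = 1.69.
Cost = 0.15·0.8628 + 0.59·1.69 = 1.1265.

$1.13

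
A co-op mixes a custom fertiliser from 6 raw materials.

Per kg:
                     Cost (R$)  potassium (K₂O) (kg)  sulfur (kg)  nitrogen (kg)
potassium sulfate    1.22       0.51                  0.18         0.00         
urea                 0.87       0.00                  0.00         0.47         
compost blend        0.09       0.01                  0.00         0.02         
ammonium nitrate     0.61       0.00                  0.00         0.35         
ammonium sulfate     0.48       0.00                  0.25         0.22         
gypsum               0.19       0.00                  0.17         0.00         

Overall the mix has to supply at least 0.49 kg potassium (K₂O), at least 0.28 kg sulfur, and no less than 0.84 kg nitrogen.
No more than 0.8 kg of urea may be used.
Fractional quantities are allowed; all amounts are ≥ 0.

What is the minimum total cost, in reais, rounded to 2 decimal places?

R$2.68

Let x1 = kg of potassium sulfate, x2 = kg of urea, x3 = kg of compost blend, x4 = kg of ammonium nitrate, x5 = kg of ammonium sulfate, x6 = kg of gypsum.
Minimize 1.22x1 + 0.87x2 + 0.09x3 + 0.61x4 + 0.48x5 + 0.19x6 s.t.:
  0.51x1 + 0.01x3 ≥ 0.49   (potassium (K₂O))
  0.18x1 + 0.25x5 + 0.17x6 ≥ 0.28   (sulfur)
  0.47x2 + 0.02x3 + 0.35x4 + 0.22x5 ≥ 0.84   (nitrogen)
  x2 ≤ 0.8
  x1, x2, x3, x4, x5, x6 ≥ 0.
The minimum-cost mix takes nothing from urea, compost blend, gypsum — only potassium sulfate, ammonium nitrate, ammonium sulfate. The potassium (K₂O), sulfur, nitrogen requirements are met with equality.
Solving gives x1 = 0.9608, x4 = 2.131, x5 = 0.4282.
Total cost: 1.22·0.9608 + 0.61·2.131 + 0.48·0.4282 = 2.6776.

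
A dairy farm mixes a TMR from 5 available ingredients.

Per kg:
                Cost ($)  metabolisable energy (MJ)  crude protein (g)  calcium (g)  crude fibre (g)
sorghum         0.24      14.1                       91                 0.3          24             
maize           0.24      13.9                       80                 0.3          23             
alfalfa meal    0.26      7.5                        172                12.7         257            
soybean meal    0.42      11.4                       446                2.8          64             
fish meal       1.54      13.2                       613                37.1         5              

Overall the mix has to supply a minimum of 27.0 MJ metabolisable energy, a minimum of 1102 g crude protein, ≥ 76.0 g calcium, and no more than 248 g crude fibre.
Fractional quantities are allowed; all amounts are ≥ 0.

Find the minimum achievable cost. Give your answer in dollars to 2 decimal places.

$2.91

Set it up as a linear program. Let x1 = kg of sorghum, x2 = kg of maize, x3 = kg of alfalfa meal, x4 = kg of soybean meal, x5 = kg of fish meal.
Minimise 0.24x1 + 0.24x2 + 0.26x3 + 0.42x4 + 1.54x5 with:
  14.1x1 + 13.9x2 + 7.5x3 + 11.4x4 + 13.2x5 ≥ 27   (metabolisable energy)
  91x1 + 80x2 + 172x3 + 446x4 + 613x5 ≥ 1102   (crude protein)
  0.3x1 + 0.3x2 + 12.7x3 + 2.8x4 + 37.1x5 ≥ 76   (calcium)
  24x1 + 23x2 + 257x3 + 64x4 + 5x5 ≤ 248   (crude fibre)
  x1, x2, x3, x4, x5 ≥ 0.
The minimum-cost mix takes nothing from sorghum, maize, soybean meal — only alfalfa meal, fish meal. The calcium and crude fibre requirements are met with equality.
Optimal quantities: alfalfa meal = 0.9313 kg, fish meal = 1.73 kg.
Objective = 0.26·0.9313 + 1.54·1.73 = 2.9063.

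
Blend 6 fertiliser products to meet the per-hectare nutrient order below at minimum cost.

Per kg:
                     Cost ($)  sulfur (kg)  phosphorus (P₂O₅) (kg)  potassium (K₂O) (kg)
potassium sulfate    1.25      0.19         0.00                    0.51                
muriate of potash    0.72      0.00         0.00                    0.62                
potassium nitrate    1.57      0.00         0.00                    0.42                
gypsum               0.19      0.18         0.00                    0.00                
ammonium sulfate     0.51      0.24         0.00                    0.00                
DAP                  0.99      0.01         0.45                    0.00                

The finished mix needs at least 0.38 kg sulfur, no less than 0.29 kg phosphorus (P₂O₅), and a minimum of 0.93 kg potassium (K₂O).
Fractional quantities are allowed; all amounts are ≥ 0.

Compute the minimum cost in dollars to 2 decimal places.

$2.11

Let x1 = kg of potassium sulfate, x2 = kg of muriate of potash, x3 = kg of potassium nitrate, x4 = kg of gypsum, x5 = kg of ammonium sulfate, x6 = kg of DAP.
Minimize 1.25x1 + 0.72x2 + 1.57x3 + 0.19x4 + 0.51x5 + 0.99x6 with:
  0.19x1 + 0.18x4 + 0.24x5 + 0.01x6 ≥ 0.38   (sulfur)
  0.45x6 ≥ 0.29   (phosphorus (P₂O₅))
  0.51x1 + 0.62x2 + 0.42x3 ≥ 0.93   (potassium (K₂O))
  x1, x2, x3, x4, x5, x6 ≥ 0.
The minimum-cost mix takes nothing from potassium sulfate, potassium nitrate, ammonium sulfate — only muriate of potash, gypsum, DAP. The sulfur, phosphorus (P₂O₅), potassium (K₂O) requirements are met with equality.
That vertex is x2 = 1.5, x4 = 2.075, x6 = 0.6444.
Hence cost = 0.72·1.5 + 0.19·2.075 + 0.99·0.6444 = $2.1122.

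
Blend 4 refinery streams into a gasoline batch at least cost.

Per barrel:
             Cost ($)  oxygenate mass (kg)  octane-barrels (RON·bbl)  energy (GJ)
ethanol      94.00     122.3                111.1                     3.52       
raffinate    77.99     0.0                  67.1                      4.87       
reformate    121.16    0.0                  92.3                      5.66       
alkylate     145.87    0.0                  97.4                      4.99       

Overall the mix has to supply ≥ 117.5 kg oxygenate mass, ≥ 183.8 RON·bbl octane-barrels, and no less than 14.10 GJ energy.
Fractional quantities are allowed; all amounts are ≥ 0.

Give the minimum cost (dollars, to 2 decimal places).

Set it up as a linear program. Let x1 = barrels of ethanol, x2 = barrels of raffinate, x3 = barrels of reformate, x4 = barrels of alkylate.
Minimize 94x1 + 77.99x2 + 121.16x3 + 145.87x4 subject to:
  122.3x1 ≥ 117.5   (oxygenate mass)
  111.1x1 + 67.1x2 + 92.3x3 + 97.4x4 ≥ 183.8   (octane-barrels)
  3.52x1 + 4.87x2 + 5.66x3 + 4.99x4 ≥ 14.1   (energy)
  x1, x2, x3, x4 ≥ 0.
At the optimum only ethanol, raffinate are positive (reformate, alkylate = 0). Binding constraints: oxygenate mass and energy.
Solving gives x1 = 0.96075, x2 = 2.2009.
Cost = 94·0.96075 + 77.99·2.2009 = 261.9587.

$261.96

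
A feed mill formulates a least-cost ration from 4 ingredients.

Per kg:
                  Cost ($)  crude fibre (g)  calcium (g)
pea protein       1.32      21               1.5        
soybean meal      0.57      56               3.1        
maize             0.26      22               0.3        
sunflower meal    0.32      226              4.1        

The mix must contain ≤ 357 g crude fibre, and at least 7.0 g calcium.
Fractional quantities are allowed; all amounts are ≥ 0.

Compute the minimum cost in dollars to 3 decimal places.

Let x1 = kg of pea protein, x2 = kg of soybean meal, x3 = kg of maize, x4 = kg of sunflower meal.
Minimize 1.32x1 + 0.57x2 + 0.26x3 + 0.32x4 subject to:
  21x1 + 56x2 + 22x3 + 226x4 ≤ 357   (crude fibre)
  1.5x1 + 3.1x2 + 0.3x3 + 4.1x4 ≥ 7   (calcium)
  x1, x2, x3, x4 ≥ 0.
The cheapest feasible vertex uses only soybean meal, sunflower meal; pea protein, maize are not used. There the crude fibre and calcium constraints are tight.
That vertex is x2 = 0.2512, x4 = 1.517.
Cost = 0.57·0.2512 + 0.32·1.517 = 0.62862.

$0.629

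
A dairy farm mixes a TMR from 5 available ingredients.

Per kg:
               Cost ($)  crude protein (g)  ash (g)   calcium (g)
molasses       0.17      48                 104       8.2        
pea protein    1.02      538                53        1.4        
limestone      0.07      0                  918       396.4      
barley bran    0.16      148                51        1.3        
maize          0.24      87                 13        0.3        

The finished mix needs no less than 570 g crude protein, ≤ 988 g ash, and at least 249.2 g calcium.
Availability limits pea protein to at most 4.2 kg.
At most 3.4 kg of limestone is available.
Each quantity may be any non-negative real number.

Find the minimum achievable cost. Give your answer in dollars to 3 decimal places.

Treat it as an LP. Let x1 = kg of molasses, x2 = kg of pea protein, x3 = kg of limestone, x4 = kg of barley bran, x5 = kg of maize.
min 0.17x1 + 1.02x2 + 0.07x3 + 0.16x4 + 0.24x5 s.t.:
  48x1 + 538x2 + 148x4 + 87x5 ≥ 570   (crude protein)
  104x1 + 53x2 + 918x3 + 51x4 + 13x5 ≤ 988   (ash)
  8.2x1 + 1.4x2 + 396.4x3 + 1.3x4 + 0.3x5 ≥ 249.2   (calcium)
  x2 ≤ 4.2
  x3 ≤ 3.4
  x1, x2, x3, x4, x5 ≥ 0.
The minimum-cost mix takes nothing from molasses, pea protein, maize — only limestone, barley bran. There the crude protein and calcium constraints are tight.
That vertex is x3 = 0.616, x4 = 3.851.
Cost = 0.07·0.616 + 0.16·3.851 = 0.65928.

$0.659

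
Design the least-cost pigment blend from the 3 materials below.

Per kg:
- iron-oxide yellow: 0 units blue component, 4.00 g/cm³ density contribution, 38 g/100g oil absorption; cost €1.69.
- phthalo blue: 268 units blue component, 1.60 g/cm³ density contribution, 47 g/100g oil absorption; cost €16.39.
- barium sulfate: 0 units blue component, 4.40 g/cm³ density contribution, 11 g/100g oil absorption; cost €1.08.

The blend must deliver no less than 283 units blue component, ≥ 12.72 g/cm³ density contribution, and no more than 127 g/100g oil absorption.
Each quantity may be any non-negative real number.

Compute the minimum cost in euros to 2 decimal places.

Let x1 = kg of iron-oxide yellow, x2 = kg of phthalo blue, x3 = kg of barium sulfate.
min 1.69x1 + 16.39x2 + 1.08x3 s.t.:
  268x2 ≥ 283   (blue component)
  4x1 + 1.6x2 + 4.4x3 ≥ 12.72   (density contribution)
  38x1 + 47x2 + 11x3 ≤ 127   (oil absorption)
  x1, x2, x3 ≥ 0.
The optimal basis is {phthalo blue, barium sulfate}; iron-oxide yellow drops out. There the blue component and density contribution constraints are tight.
So phthalo blue = 1.05597 kg, barium sulfate = 2.50692 kg.
Objective = 16.39·1.05597 + 1.08·2.50692 = 20.0148.

€20.01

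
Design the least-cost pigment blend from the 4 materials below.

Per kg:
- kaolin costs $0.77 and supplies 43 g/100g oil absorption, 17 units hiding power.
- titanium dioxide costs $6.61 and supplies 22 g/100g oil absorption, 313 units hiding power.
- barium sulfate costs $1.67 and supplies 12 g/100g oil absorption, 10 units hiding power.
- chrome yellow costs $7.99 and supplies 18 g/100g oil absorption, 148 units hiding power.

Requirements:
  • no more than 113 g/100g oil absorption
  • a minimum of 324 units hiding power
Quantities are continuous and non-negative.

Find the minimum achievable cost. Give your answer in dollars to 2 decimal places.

$6.84

Let x1 = kg of kaolin, x2 = kg of titanium dioxide, x3 = kg of barium sulfate, x4 = kg of chrome yellow.
min 0.77x1 + 6.61x2 + 1.67x3 + 7.99x4 with:
  43x1 + 22x2 + 12x3 + 18x4 ≤ 113   (oil absorption)
  17x1 + 313x2 + 10x3 + 148x4 ≥ 324   (hiding power)
  x1, x2, x3, x4 ≥ 0.
The minimum-cost mix takes nothing from kaolin, barium sulfate, chrome yellow — only titanium dioxide. Binding constraint: hiding power.
That vertex is x2 = 1.035.
Cost = 6.61·1.035 = 6.8414.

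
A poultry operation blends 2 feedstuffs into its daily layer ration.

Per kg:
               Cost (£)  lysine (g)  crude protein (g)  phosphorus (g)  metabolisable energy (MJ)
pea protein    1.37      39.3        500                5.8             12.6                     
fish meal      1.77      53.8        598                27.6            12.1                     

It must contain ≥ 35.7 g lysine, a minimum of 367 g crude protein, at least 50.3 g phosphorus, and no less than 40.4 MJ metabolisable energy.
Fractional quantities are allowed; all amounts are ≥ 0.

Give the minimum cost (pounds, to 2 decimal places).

£5.05

Let x1 = kg of pea protein, x2 = kg of fish meal.
Minimize 1.37x1 + 1.77x2 s.t.:
  39.3x1 + 53.8x2 ≥ 35.7   (lysine)
  500x1 + 598x2 ≥ 367   (crude protein)
  5.8x1 + 27.6x2 ≥ 50.3   (phosphorus)
  12.6x1 + 12.1x2 ≥ 40.4   (metabolisable energy)
  x1, x2 ≥ 0.
Both inputs are positive at the optimum. Binding constraints: phosphorus and metabolisable energy.
Solving gives x1 = 1.824, x2 = 1.439.
Total cost: 1.37·1.824 + 1.77·1.439 = 5.0459.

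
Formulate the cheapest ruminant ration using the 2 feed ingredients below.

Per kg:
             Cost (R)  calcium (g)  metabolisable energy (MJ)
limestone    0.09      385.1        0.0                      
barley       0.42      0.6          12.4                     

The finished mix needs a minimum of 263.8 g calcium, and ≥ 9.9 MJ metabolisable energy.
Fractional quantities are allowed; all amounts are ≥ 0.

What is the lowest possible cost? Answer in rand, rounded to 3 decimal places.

R0.397

Let x1 = kg of limestone, x2 = kg of barley.
Minimize 0.09x1 + 0.42x2 s.t.:
  385.1x1 + 0.6x2 ≥ 263.8   (calcium)
  12.4x2 ≥ 9.9   (metabolisable energy)
  x1, x2 ≥ 0.
Both inputs are positive at the optimum. There the calcium and metabolisable energy constraints are tight.
That vertex is x1 = 0.6838, x2 = 0.7984.
Objective = 0.09·0.6838 + 0.42·0.7984 = 0.39687.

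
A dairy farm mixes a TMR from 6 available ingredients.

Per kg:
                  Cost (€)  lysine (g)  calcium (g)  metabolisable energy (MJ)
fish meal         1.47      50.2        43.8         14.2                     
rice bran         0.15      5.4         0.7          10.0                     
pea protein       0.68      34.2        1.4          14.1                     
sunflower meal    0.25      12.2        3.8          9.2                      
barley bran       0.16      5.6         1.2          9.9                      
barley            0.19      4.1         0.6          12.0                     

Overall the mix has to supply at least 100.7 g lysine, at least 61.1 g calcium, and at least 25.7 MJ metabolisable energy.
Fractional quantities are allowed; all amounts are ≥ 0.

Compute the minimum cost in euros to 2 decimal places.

€2.53

Treat it as an LP. Let x1 = kg of fish meal, x2 = kg of rice bran, x3 = kg of pea protein, x4 = kg of sunflower meal, x5 = kg of barley bran, x6 = kg of barley.
min 1.47x1 + 0.15x2 + 0.68x3 + 0.25x4 + 0.16x5 + 0.19x6 s.t.:
  50.2x1 + 5.4x2 + 34.2x3 + 12.2x4 + 5.6x5 + 4.1x6 ≥ 100.7   (lysine)
  43.8x1 + 0.7x2 + 1.4x3 + 3.8x4 + 1.2x5 + 0.6x6 ≥ 61.1   (calcium)
  14.2x1 + 10x2 + 14.1x3 + 9.2x4 + 9.9x5 + 12x6 ≥ 25.7   (metabolisable energy)
  x1, x2, x3, x4, x5, x6 ≥ 0.
The cheapest feasible vertex uses only fish meal, sunflower meal; rice bran, pea protein, barley bran, barley are not used. There the lysine and calcium constraints are tight.
Solving gives x1 = 1.056, x4 = 3.91.
Cost = 1.47·1.056 + 0.25·3.91 = 2.5298.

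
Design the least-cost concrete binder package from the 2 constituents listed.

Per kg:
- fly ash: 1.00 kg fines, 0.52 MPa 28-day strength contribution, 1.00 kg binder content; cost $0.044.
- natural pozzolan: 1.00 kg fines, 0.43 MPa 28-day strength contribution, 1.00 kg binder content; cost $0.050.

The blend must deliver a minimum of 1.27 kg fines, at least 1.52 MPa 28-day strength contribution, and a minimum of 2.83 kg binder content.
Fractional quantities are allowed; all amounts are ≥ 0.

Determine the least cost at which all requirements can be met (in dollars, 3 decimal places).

Let x1 = kg of fly ash, x2 = kg of natural pozzolan.
Minimize 0.044x1 + 0.05x2 with:
  1x1 + 1x2 ≥ 1.27   (fines)
  0.52x1 + 0.43x2 ≥ 1.52   (28-day strength contribution)
  1x1 + 1x2 ≥ 2.83   (binder content)
  x1, x2 ≥ 0.
The minimum-cost mix takes nothing from natural pozzolan — only fly ash. The 28-day strength contribution requirement is met with equality.
Solving gives x1 = 2.923.
Objective = 0.044·2.923 = 0.12861.

$0.129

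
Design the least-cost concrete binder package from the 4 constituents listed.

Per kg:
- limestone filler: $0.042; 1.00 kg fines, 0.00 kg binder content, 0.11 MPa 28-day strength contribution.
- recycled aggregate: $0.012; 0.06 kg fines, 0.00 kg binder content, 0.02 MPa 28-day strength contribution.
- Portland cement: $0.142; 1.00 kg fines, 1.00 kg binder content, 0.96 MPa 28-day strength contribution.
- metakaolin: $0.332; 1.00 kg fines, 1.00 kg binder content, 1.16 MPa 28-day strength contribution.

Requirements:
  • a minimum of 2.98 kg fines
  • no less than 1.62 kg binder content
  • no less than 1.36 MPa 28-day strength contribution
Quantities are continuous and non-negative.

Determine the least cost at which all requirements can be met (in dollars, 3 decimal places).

Let x1 = kg of limestone filler, x2 = kg of recycled aggregate, x3 = kg of Portland cement, x4 = kg of metakaolin.
min 0.042x1 + 0.012x2 + 0.142x3 + 0.332x4 with:
  1x1 + 0.06x2 + 1x3 + 1x4 ≥ 2.98   (fines)
  1x3 + 1x4 ≥ 1.62   (binder content)
  0.11x1 + 0.02x2 + 0.96x3 + 1.16x4 ≥ 1.36   (28-day strength contribution)
  x1, x2, x3, x4 ≥ 0.
The cheapest feasible vertex uses only limestone filler, Portland cement; recycled aggregate, metakaolin are not used. The fines and binder content requirements are met with equality.
Optimal quantities: limestone filler = 1.36 kg, Portland cement = 1.62 kg.
Cost = 0.042·1.36 + 0.142·1.62 = 0.28716.

$0.287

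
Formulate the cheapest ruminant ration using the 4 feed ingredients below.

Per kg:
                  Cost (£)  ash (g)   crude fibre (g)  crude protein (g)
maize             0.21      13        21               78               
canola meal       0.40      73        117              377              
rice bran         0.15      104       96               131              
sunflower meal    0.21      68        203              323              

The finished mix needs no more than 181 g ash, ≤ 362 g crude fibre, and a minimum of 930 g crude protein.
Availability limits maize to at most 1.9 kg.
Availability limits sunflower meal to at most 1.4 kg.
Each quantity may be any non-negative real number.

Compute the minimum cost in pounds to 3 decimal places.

Set it up as a linear program. Let x1 = kg of maize, x2 = kg of canola meal, x3 = kg of rice bran, x4 = kg of sunflower meal.
Minimise 0.21x1 + 0.4x2 + 0.15x3 + 0.21x4 with:
  13x1 + 73x2 + 104x3 + 68x4 ≤ 181   (ash)
  21x1 + 117x2 + 96x3 + 203x4 ≤ 362   (crude fibre)
  78x1 + 377x2 + 131x3 + 323x4 ≥ 930   (crude protein)
  x1 ≤ 1.9
  x4 ≤ 1.4
  x1, x2, x3, x4 ≥ 0.
The cheapest feasible vertex uses only canola meal, sunflower meal; maize, rice bran are not used. The ash and crude protein requirements are met with equality.
Optimal quantities: canola meal = 2.322 kg, sunflower meal = 0.1687 kg.
Hence cost = 0.4·2.322 + 0.21·0.1687 = £0.96423.

£0.964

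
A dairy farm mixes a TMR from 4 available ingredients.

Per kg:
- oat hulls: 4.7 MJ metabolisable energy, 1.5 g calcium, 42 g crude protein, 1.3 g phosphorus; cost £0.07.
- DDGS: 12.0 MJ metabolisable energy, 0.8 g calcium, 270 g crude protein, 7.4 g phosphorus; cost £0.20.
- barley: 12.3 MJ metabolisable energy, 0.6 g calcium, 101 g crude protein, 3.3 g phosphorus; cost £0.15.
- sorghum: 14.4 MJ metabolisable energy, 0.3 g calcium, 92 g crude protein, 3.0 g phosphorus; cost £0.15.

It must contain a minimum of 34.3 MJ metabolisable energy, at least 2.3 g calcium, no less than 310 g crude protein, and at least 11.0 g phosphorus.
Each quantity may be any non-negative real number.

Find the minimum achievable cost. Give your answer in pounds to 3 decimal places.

£0.430

Let x1 = kg of oat hulls, x2 = kg of DDGS, x3 = kg of barley, x4 = kg of sorghum.
Minimize 0.07x1 + 0.2x2 + 0.15x3 + 0.15x4 subject to:
  4.7x1 + 12x2 + 12.3x3 + 14.4x4 ≥ 34.3   (metabolisable energy)
  1.5x1 + 0.8x2 + 0.6x3 + 0.3x4 ≥ 2.3   (calcium)
  42x1 + 270x2 + 101x3 + 92x4 ≥ 310   (crude protein)
  1.3x1 + 7.4x2 + 3.3x3 + 3x4 ≥ 11   (phosphorus)
  x1, x2, x3, x4 ≥ 0.
The cheapest feasible vertex uses only oat hulls, DDGS, sorghum; barley is not used. There the metabolisable energy, calcium, phosphorus constraints are tight.
Solving gives x1 = 0.8439, x2 = 0.7313, x4 = 1.497.
Cost = 0.07·0.8439 + 0.2·0.7313 + 0.15·1.497 = 0.42988.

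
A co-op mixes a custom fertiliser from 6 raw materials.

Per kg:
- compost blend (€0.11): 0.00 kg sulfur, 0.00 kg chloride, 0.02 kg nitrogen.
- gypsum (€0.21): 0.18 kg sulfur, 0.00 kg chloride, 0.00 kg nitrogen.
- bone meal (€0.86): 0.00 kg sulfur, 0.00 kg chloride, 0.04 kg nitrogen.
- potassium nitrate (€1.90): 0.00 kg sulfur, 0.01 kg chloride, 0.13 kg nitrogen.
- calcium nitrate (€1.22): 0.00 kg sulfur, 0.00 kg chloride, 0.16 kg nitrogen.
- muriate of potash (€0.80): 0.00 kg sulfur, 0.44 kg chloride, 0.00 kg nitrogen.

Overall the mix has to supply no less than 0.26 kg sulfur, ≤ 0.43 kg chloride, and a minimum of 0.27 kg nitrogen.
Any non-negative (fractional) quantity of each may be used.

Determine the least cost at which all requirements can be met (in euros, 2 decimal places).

€1.79

Let x1 = kg of compost blend, x2 = kg of gypsum, x3 = kg of bone meal, x4 = kg of potassium nitrate, x5 = kg of calcium nitrate, x6 = kg of muriate of potash.
Minimise 0.11x1 + 0.21x2 + 0.86x3 + 1.9x4 + 1.22x5 + 0.8x6 with:
  0.18x2 ≥ 0.26   (sulfur)
  0.01x4 + 0.44x6 ≤ 0.43   (chloride)
  0.02x1 + 0.04x3 + 0.13x4 + 0.16x5 ≥ 0.27   (nitrogen)
  x1, x2, x3, x4, x5, x6 ≥ 0.
At the optimum only compost blend, gypsum are positive (bone meal, potassium nitrate, calcium nitrate, muriate of potash = 0). There the sulfur and nitrogen constraints are tight.
That vertex is x1 = 13.5, x2 = 1.444.
Cost = 0.11·13.5 + 0.21·1.444 = 1.7882.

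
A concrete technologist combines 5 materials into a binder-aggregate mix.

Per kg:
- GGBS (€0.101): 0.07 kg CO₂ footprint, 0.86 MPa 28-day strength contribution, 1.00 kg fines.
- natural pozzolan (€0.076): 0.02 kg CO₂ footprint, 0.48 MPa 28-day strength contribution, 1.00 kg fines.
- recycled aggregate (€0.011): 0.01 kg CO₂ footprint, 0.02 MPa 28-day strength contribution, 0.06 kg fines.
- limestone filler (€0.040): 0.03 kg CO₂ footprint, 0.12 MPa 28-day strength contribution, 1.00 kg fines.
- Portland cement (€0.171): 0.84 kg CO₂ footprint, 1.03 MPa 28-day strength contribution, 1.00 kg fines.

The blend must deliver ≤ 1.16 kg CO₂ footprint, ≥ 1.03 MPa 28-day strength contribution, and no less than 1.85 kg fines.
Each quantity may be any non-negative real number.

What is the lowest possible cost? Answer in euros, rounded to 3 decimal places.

Let x1 = kg of GGBS, x2 = kg of natural pozzolan, x3 = kg of recycled aggregate, x4 = kg of limestone filler, x5 = kg of Portland cement.
Minimise 0.101x1 + 0.076x2 + 0.011x3 + 0.04x4 + 0.171x5 s.t.:
  0.07x1 + 0.02x2 + 0.01x3 + 0.03x4 + 0.84x5 ≤ 1.16   (CO₂ footprint)
  0.86x1 + 0.48x2 + 0.02x3 + 0.12x4 + 1.03x5 ≥ 1.03   (28-day strength contribution)
  1x1 + 1x2 + 0.06x3 + 1x4 + 1x5 ≥ 1.85   (fines)
  x1, x2, x3, x4, x5 ≥ 0.
At the optimum only GGBS, limestone filler are positive (natural pozzolan, recycled aggregate, Portland cement = 0). There the 28-day strength contribution and fines constraints are tight.
That vertex is x1 = 1.092, x4 = 0.7581.
Hence cost = 0.101·1.092 + 0.04·0.7581 = €0.14062.

€0.141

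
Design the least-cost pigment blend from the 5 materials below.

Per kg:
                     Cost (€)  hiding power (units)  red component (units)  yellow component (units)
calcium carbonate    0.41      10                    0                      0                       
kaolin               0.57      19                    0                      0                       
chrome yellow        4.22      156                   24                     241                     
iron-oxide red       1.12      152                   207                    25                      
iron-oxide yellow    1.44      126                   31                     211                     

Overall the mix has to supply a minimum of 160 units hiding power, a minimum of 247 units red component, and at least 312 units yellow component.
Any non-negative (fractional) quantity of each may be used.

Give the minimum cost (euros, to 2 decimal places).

This is a linear program. Let x1 = kg of calcium carbonate, x2 = kg of kaolin, x3 = kg of chrome yellow, x4 = kg of iron-oxide red, x5 = kg of iron-oxide yellow.
Minimize 0.41x1 + 0.57x2 + 4.22x3 + 1.12x4 + 1.44x5 with:
  10x1 + 19x2 + 156x3 + 152x4 + 126x5 ≥ 160   (hiding power)
  24x3 + 207x4 + 31x5 ≥ 247   (red component)
  241x3 + 25x4 + 211x5 ≥ 312   (yellow component)
  x1, x2, x3, x4, x5 ≥ 0.
The minimum-cost mix takes nothing from calcium carbonate, kaolin, chrome yellow — only iron-oxide red, iron-oxide yellow. The red component and yellow component requirements are met with equality.
Optimal quantities: iron-oxide red = 0.9893 kg, iron-oxide yellow = 1.361 kg.
Cost = 1.12·0.9893 + 1.44·1.361 = 3.0679.

€3.07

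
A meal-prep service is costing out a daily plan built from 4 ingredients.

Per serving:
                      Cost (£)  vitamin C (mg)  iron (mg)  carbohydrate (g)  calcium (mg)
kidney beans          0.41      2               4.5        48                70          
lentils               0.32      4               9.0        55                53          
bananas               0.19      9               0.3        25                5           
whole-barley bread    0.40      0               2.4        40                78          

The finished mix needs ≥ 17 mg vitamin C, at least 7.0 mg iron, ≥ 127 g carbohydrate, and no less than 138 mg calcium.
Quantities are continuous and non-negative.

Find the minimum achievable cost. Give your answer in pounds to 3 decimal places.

Treat it as an LP. Let x1 = servings of kidney beans, x2 = servings of lentils, x3 = servings of bananas, x4 = servings of whole-barley bread.
Minimise 0.41x1 + 0.32x2 + 0.19x3 + 0.4x4 subject to:
  2x1 + 4x2 + 9x3 ≥ 17   (vitamin C)
  4.5x1 + 9x2 + 0.3x3 + 2.4x4 ≥ 7   (iron)
  48x1 + 55x2 + 25x3 + 40x4 ≥ 127   (carbohydrate)
  70x1 + 53x2 + 5x3 + 78x4 ≥ 138   (calcium)
  x1, x2, x3, x4 ≥ 0.
At the optimum only lentils, bananas are positive (kidney beans, whole-barley bread = 0). There the vitamin C and calcium constraints are tight.
Optimal quantities: lentils = 2.532 servings, bananas = 0.7637 servings.
Objective = 0.32·2.532 + 0.19·0.7637 = 0.95534.

£0.955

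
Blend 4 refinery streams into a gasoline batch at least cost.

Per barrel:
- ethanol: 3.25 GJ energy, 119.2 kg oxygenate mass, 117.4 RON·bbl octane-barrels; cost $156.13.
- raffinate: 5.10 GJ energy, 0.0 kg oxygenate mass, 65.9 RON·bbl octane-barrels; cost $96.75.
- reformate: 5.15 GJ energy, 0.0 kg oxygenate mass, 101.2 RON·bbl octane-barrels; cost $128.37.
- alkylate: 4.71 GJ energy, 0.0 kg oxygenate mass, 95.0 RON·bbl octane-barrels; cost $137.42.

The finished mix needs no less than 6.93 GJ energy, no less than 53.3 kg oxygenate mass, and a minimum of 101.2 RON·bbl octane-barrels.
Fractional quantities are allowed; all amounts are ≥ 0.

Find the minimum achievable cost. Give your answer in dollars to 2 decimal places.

Set it up as a linear program. Let x1 = barrels of ethanol, x2 = barrels of raffinate, x3 = barrels of reformate, x4 = barrels of alkylate.
min 156.13x1 + 96.75x2 + 128.37x3 + 137.42x4 subject to:
  3.25x1 + 5.1x2 + 5.15x3 + 4.71x4 ≥ 6.93   (energy)
  119.2x1 ≥ 53.3   (oxygenate mass)
  117.4x1 + 65.9x2 + 101.2x3 + 95x4 ≥ 101.2   (octane-barrels)
  x1, x2, x3, x4 ≥ 0.
The optimal basis is {ethanol, raffinate}; reformate, alkylate drop out. The energy and oxygenate mass requirements are met with equality.
Solving gives x1 = 0.44715, x2 = 1.0739.
Cost = 156.13·0.44715 + 96.75·1.0739 = 173.7134.

$173.71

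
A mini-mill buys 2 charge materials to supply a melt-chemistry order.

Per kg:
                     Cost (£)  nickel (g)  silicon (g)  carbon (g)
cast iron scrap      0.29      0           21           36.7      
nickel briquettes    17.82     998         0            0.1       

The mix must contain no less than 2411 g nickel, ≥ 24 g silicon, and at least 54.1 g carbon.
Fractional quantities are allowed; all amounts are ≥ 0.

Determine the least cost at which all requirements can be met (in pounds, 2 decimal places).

Let x1 = kg of cast iron scrap, x2 = kg of nickel briquettes.
min 0.29x1 + 17.82x2 with:
  998x2 ≥ 2411   (nickel)
  21x1 ≥ 24   (silicon)
  36.7x1 + 0.1x2 ≥ 54.1   (carbon)
  x1, x2 ≥ 0.
Both inputs are positive at the optimum. The nickel and carbon requirements are met with equality.
Optimal quantities: cast iron scrap = 1.468 kg, nickel briquettes = 2.416 kg.
Cost = 0.29·1.468 + 17.82·2.416 = 43.4788.

£43.48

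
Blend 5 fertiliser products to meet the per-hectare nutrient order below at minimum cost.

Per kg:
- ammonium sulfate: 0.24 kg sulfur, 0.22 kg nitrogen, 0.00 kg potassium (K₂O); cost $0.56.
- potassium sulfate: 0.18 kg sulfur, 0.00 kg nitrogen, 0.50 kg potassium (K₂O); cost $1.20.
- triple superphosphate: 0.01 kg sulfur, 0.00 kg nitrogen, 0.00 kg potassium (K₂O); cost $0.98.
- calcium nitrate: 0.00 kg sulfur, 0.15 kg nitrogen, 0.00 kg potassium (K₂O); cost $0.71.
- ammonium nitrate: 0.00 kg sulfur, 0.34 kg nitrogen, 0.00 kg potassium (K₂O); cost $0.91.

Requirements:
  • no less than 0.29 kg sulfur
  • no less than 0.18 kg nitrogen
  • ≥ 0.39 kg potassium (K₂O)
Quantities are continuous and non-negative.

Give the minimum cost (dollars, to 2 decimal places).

$1.39

Set it up as a linear program. Let x1 = kg of ammonium sulfate, x2 = kg of potassium sulfate, x3 = kg of triple superphosphate, x4 = kg of calcium nitrate, x5 = kg of ammonium nitrate.
Minimise 0.56x1 + 1.2x2 + 0.98x3 + 0.71x4 + 0.91x5 with:
  0.24x1 + 0.18x2 + 0.01x3 ≥ 0.29   (sulfur)
  0.22x1 + 0.15x4 + 0.34x5 ≥ 0.18   (nitrogen)
  0.5x2 ≥ 0.39   (potassium (K₂O))
  x1, x2, x3, x4, x5 ≥ 0.
At the optimum only ammonium sulfate, potassium sulfate are positive (triple superphosphate, calcium nitrate, ammonium nitrate = 0). The nitrogen and potassium (K₂O) requirements are met with equality.
So ammonium sulfate = 0.8182 kg, potassium sulfate = 0.78 kg.
Objective = 0.56·0.8182 + 1.2·0.78 = 1.3942.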